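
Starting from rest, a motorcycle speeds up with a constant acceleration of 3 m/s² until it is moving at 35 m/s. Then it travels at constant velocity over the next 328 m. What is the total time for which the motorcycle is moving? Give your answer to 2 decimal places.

Phase 1 (accelerating): v₀ = 0 m/s, a = 3 m/s².
v = v₀ + at → t = (35 − 0) / 3 = 11.7 s
v² = v₀² + 2aΔx → Δx = (35² − 0²)/(2·3) = 204 m

Phase 2 (constant speed): v₀ = 35.0 m/s, a = 0 m/s².
Constant speed: t = d/v = 328/35.0 = 9.37 s
Total time = 11.7 + 9.37 = 21.0 s

21.04 s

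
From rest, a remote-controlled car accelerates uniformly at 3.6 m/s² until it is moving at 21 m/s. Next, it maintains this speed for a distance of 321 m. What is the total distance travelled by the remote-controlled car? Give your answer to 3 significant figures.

382 m

Phase 1 (accelerating): v₀ = 0 m/s, a = 3.6 m/s².
v = v₀ + at → t = (21 − 0) / 3.6 = 5.83 s
v² = v₀² + 2aΔx → Δx = (21² − 0²)/(2·3.6) = 61.2 m

Phase 2 (constant speed): v₀ = 21.0 m/s, a = 0 m/s².
Constant speed: t = d/v = 321/21.0 = 15.3 s
Total distance = 61.2 + 321 = 382 m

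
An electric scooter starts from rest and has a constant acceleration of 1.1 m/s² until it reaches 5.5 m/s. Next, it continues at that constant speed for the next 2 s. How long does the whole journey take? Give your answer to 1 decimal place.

7.0 s

Phase 1 (accelerating): v₀ = 0 m/s, a = 1.1 m/s².
v = v₀ + at → t = (5.5 − 0) / 1.1 = 5.00 s
v² = v₀² + 2aΔx → Δx = (5.5² − 0²)/(2·1.1) = 13.7 m

Phase 2 (constant speed): v₀ = 5.50 m/s, a = 0 m/s².
v = v₀ + at = 5.50 + (0)(2) = 5.50 m/s
Δx = v₀t + ½at² = 5.50·2 + 0.5·0·2² = 11.0 m
Total time = 5.00 + 2.00 = 7.00 s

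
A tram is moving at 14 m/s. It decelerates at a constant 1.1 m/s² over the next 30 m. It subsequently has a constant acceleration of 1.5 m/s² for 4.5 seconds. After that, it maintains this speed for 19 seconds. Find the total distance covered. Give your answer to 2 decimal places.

Phase 1 (decelerating): v₀ = 14.0 m/s, a = -1.1 m/s².
v² = v₀² + 2aΔx = 14.0² + 2·-1.1·30 = 130 → v = 11.4 m/s
t = (v − v₀)/a = (11.4 − 14.0)/-1.1 = 2.36 s

Phase 2 (accelerating): v₀ = 11.4 m/s, a = 1.5 m/s².
v = v₀ + at = 11.4 + (1.5)(4.5) = 18.2 m/s
Δx = v₀t + ½at² = 11.4·4.5 + 0.5·1.5·4.5² = 66.5 m

Phase 3 (constant speed): v₀ = 18.2 m/s, a = 0 m/s².
v = v₀ + at = 18.2 + (0)(19) = 18.2 m/s
Δx = v₀t + ½at² = 18.2·19 + 0.5·0·19² = 345 m
Total distance = 30.0 + 66.5 + 345 = 441 m

441.38 m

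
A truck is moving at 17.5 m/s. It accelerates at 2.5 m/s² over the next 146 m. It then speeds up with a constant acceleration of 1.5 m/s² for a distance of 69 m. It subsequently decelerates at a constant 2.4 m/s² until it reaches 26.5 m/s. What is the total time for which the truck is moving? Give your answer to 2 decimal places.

Phase 1 (accelerating): v₀ = 17.5 m/s, a = 2.5 m/s².
v² = v₀² + 2aΔx = 17.5² + 2·2.5·146 = 1040 → v = 32.2 m/s
t = (v − v₀)/a = (32.2 − 17.5)/2.5 = 5.88 s

Phase 2 (accelerating): v₀ = 32.2 m/s, a = 1.5 m/s².
v² = v₀² + 2aΔx = 32.2² + 2·1.5·69 = 1240 → v = 35.3 m/s
t = (v − v₀)/a = (35.3 − 32.2)/1.5 = 2.05 s

Phase 3 (decelerating): v₀ = 35.3 m/s, a = -2.4 m/s².
v = v₀ + at → t = (26.5 − 35.3) / -2.4 = 3.65 s
v² = v₀² + 2aΔx → Δx = (26.5² − 35.3²)/(2·-2.4) = 113 m
Total time = 5.88 + 2.05 + 3.65 = 11.6 s

11.57 s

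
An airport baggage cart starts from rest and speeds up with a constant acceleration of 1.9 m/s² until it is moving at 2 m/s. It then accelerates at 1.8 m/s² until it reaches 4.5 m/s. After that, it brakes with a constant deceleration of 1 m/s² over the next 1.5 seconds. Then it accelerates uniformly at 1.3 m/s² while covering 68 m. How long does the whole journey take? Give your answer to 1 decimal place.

Phase 1 (accelerating): v₀ = 0 m/s, a = 1.9 m/s².
v = v₀ + at → t = (2 − 0) / 1.9 = 1.05 s
v² = v₀² + 2aΔx → Δx = (2² − 0²)/(2·1.9) = 1.05 m

Phase 2 (accelerating): v₀ = 2.00 m/s, a = 1.8 m/s².
v = v₀ + at → t = (4.5 − 2.00) / 1.8 = 1.39 s
v² = v₀² + 2aΔx → Δx = (4.5² − 2.00²)/(2·1.8) = 4.51 m

Phase 3 (decelerating): v₀ = 4.50 m/s, a = -1 m/s².
v = v₀ + at = 4.50 + (-1)(1.5) = 3.00 m/s
Δx = v₀t + ½at² = 4.50·1.5 + 0.5·-1·1.5² = 5.62 m

Phase 4 (accelerating): v₀ = 3.00 m/s, a = 1.3 m/s².
v² = v₀² + 2aΔx = 3.00² + 2·1.3·68 = 186 → v = 13.6 m/s
t = (v − v₀)/a = (13.6 − 3.00)/1.3 = 8.18 s
Total time = 1.05 + 1.39 + 1.50 + 8.18 = 12.1 s

12.1 s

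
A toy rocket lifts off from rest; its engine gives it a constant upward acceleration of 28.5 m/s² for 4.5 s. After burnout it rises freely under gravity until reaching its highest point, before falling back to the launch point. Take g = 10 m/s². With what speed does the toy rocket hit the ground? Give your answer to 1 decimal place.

Phase 1 (powered ascent): v₀ = 0 m/s, a = 28.5 m/s².
v = v₀ + at = 0 + (28.5)(4.5) = 128 m/s
Δx = v₀t + ½at² = 0·4.5 + 0.5·28.5·4.5² = 289 m

Phase 2 (coasting upward): v₀ = 128 m/s, a = -10 m/s².
v = v₀ + at → t = (0 − 128) / -10 = 12.8 s
v² = v₀² + 2aΔx → Δx = (0² − 128²)/(2·-10) = 822 m

Phase 3 (free fall): v₀ = 0 m/s, a = -10 m/s².
Falls 1110 m from rest: t = √(2·1110/10) = 14.9 s; v = g·t = 149 m/s.
Impact speed = 149 m/s

149.1 m/s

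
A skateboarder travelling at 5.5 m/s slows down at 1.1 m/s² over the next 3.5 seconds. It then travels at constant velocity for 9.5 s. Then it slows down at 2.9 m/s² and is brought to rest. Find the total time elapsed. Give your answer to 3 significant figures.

Phase 1 (decelerating): v₀ = 5.50 m/s, a = -1.1 m/s².
v = v₀ + at = 5.50 + (-1.1)(3.5) = 1.65 m/s
Δx = v₀t + ½at² = 5.50·3.5 + 0.5·-1.1·3.5² = 12.5 m

Phase 2 (constant speed): v₀ = 1.65 m/s, a = 0 m/s².
v = v₀ + at = 1.65 + (0)(9.5) = 1.65 m/s
Δx = v₀t + ½at² = 1.65·9.5 + 0.5·0·9.5² = 15.7 m

Phase 3 (decelerating): v₀ = 1.65 m/s, a = -2.9 m/s².
v = v₀ + at → t = (0 − 1.65) / -2.9 = 0.569 s
v² = v₀² + 2aΔx → Δx = (0² − 1.65²)/(2·-2.9) = 0.469 m
Total time = 3.50 + 9.50 + 0.569 = 13.6 s

13.6 s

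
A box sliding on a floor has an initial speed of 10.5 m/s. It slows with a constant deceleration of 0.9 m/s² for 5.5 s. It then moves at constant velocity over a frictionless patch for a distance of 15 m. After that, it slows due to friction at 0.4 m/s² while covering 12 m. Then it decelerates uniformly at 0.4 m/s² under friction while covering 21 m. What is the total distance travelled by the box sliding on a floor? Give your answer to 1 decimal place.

92.1 m

Phase 1 (decelerating): v₀ = 10.5 m/s, a = -0.9 m/s².
v = v₀ + at = 10.5 + (-0.9)(5.5) = 5.55 m/s
Δx = v₀t + ½at² = 10.5·5.5 + 0.5·-0.9·5.5² = 44.1 m

Phase 2 (constant speed): v₀ = 5.55 m/s, a = 0 m/s².
Constant speed: t = d/v = 15/5.55 = 2.70 s

Phase 3 (decelerating): v₀ = 5.55 m/s, a = -0.4 m/s².
v² = v₀² + 2aΔx = 5.55² + 2·-0.4·12 = 21.2 → v = 4.60 m/s
t = (v − v₀)/a = (4.60 − 5.55)/-0.4 = 2.36 s

Phase 4 (decelerating): v₀ = 4.60 m/s, a = -0.4 m/s².
v² = v₀² + 2aΔx = 4.60² + 2·-0.4·21 = 4.40 → v = 2.10 m/s
t = (v − v₀)/a = (2.10 − 4.60)/-0.4 = 6.27 s
Total distance = 44.1 + 15.0 + 12.0 + 21.0 = 92.1 m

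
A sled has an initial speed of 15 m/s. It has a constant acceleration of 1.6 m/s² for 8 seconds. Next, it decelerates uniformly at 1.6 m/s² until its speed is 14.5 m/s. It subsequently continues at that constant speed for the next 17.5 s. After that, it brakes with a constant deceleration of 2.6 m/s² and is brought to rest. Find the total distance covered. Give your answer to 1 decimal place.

641.2 m

Phase 1 (accelerating): v₀ = 15.0 m/s, a = 1.6 m/s².
v = v₀ + at = 15.0 + (1.6)(8) = 27.8 m/s
Δx = v₀t + ½at² = 15.0·8 + 0.5·1.6·8² = 171 m

Phase 2 (decelerating): v₀ = 27.8 m/s, a = -1.6 m/s².
v = v₀ + at → t = (14.5 − 27.8) / -1.6 = 8.31 s
v² = v₀² + 2aΔx → Δx = (14.5² − 27.8²)/(2·-1.6) = 176 m

Phase 3 (constant speed): v₀ = 14.5 m/s, a = 0 m/s².
v = v₀ + at = 14.5 + (0)(17.5) = 14.5 m/s
Δx = v₀t + ½at² = 14.5·17.5 + 0.5·0·17.5² = 254 m

Phase 4 (decelerating): v₀ = 14.5 m/s, a = -2.6 m/s².
v = v₀ + at → t = (0 − 14.5) / -2.6 = 5.58 s
v² = v₀² + 2aΔx → Δx = (0² − 14.5²)/(2·-2.6) = 40.4 m
Total distance = 171 + 176 + 254 + 40.4 = 641 m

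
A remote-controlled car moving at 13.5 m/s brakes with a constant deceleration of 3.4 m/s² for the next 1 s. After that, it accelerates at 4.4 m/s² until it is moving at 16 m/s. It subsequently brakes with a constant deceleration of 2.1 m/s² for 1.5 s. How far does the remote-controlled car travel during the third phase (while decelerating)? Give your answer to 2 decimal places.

21.64 m

Phase 1 (decelerating): v₀ = 13.5 m/s, a = -3.4 m/s².
v = v₀ + at = 13.5 + (-3.4)(1) = 10.1 m/s
Δx = v₀t + ½at² = 13.5·1 + 0.5·-3.4·1² = 11.8 m

Phase 2 (accelerating): v₀ = 10.1 m/s, a = 4.4 m/s².
v = v₀ + at → t = (16 − 10.1) / 4.4 = 1.34 s
v² = v₀² + 2aΔx → Δx = (16² − 10.1²)/(2·4.4) = 17.5 m

Phase 3 (decelerating): v₀ = 16.0 m/s, a = -2.1 m/s².
v = v₀ + at = 16.0 + (-2.1)(1.5) = 12.8 m/s
Δx = v₀t + ½at² = 16.0·1.5 + 0.5·-2.1·1.5² = 21.6 m
Distance in phase 3 = 21.6 m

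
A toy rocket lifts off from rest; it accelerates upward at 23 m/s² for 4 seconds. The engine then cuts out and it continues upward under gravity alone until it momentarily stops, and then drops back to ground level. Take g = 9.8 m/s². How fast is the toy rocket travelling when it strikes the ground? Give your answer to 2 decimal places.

109.87 m/s

Phase 1 (powered ascent): v₀ = 0 m/s, a = 23 m/s².
v = v₀ + at = 0 + (23)(4) = 92.0 m/s
Δx = v₀t + ½at² = 0·4 + 0.5·23·4² = 184 m

Phase 2 (coasting upward): v₀ = 92.0 m/s, a = -9.8 m/s².
v = v₀ + at → t = (0 − 92.0) / -9.8 = 9.39 s
v² = v₀² + 2aΔx → Δx = (0² − 92.0²)/(2·-9.8) = 432 m

Phase 3 (free fall): v₀ = 0 m/s, a = -9.8 m/s².
Falls 616 m from rest: t = √(2·616/9.8) = 11.2 s; v = g·t = 110 m/s.
Impact speed = 110 m/s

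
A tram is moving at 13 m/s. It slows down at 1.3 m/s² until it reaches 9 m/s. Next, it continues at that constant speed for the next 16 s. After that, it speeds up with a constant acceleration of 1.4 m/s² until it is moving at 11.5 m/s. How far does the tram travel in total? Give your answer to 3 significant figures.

196 m

Phase 1 (decelerating): v₀ = 13.0 m/s, a = -1.3 m/s².
v = v₀ + at → t = (9 − 13.0) / -1.3 = 3.08 s
v² = v₀² + 2aΔx → Δx = (9² − 13.0²)/(2·-1.3) = 33.8 m

Phase 2 (constant speed): v₀ = 9.00 m/s, a = 0 m/s².
v = v₀ + at = 9.00 + (0)(16) = 9.00 m/s
Δx = v₀t + ½at² = 9.00·16 + 0.5·0·16² = 144 m

Phase 3 (accelerating): v₀ = 9.00 m/s, a = 1.4 m/s².
v = v₀ + at → t = (11.5 − 9.00) / 1.4 = 1.79 s
v² = v₀² + 2aΔx → Δx = (11.5² − 9.00²)/(2·1.4) = 18.3 m
Total distance = 33.8 + 144 + 18.3 = 196 m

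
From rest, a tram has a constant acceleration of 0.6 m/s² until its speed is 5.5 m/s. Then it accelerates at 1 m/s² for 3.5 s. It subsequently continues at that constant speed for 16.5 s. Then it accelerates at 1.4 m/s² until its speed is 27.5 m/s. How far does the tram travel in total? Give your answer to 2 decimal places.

Phase 1 (accelerating): v₀ = 0 m/s, a = 0.6 m/s².
v = v₀ + at → t = (5.5 − 0) / 0.6 = 9.17 s
v² = v₀² + 2aΔx → Δx = (5.5² − 0²)/(2·0.6) = 25.2 m

Phase 2 (accelerating): v₀ = 5.50 m/s, a = 1 m/s².
v = v₀ + at = 5.50 + (1)(3.5) = 9.00 m/s
Δx = v₀t + ½at² = 5.50·3.5 + 0.5·1·3.5² = 25.4 m

Phase 3 (constant speed): v₀ = 9.00 m/s, a = 0 m/s².
v = v₀ + at = 9.00 + (0)(16.5) = 9.00 m/s
Δx = v₀t + ½at² = 9.00·16.5 + 0.5·0·16.5² = 148 m

Phase 4 (accelerating): v₀ = 9.00 m/s, a = 1.4 m/s².
v = v₀ + at → t = (27.5 − 9.00) / 1.4 = 13.2 s
v² = v₀² + 2aΔx → Δx = (27.5² − 9.00²)/(2·1.4) = 241 m
Total distance = 25.2 + 25.4 + 148 + 241 = 440 m

440.24 m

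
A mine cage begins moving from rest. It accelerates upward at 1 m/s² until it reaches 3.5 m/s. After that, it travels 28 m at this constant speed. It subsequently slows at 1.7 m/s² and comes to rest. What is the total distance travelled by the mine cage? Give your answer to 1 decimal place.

Phase 1 (accelerating): v₀ = 0 m/s, a = 1 m/s².
v = v₀ + at → t = (3.5 − 0) / 1 = 3.50 s
v² = v₀² + 2aΔx → Δx = (3.5² − 0²)/(2·1) = 6.12 m

Phase 2 (constant speed): v₀ = 3.50 m/s, a = 0 m/s².
Constant speed: t = d/v = 28/3.50 = 8.00 s

Phase 3 (decelerating): v₀ = 3.50 m/s, a = -1.7 m/s².
v = v₀ + at → t = (0 − 3.50) / -1.7 = 2.06 s
v² = v₀² + 2aΔx → Δx = (0² − 3.50²)/(2·-1.7) = 3.60 m
Total distance = 6.12 + 28.0 + 3.60 = 37.7 m

37.7 m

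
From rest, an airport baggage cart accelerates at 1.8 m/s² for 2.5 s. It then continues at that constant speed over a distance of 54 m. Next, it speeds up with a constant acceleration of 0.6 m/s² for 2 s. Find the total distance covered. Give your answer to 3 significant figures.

69.8 m

Phase 1 (accelerating): v₀ = 0 m/s, a = 1.8 m/s².
v = v₀ + at = 0 + (1.8)(2.5) = 4.50 m/s
Δx = v₀t + ½at² = 0·2.5 + 0.5·1.8·2.5² = 5.62 m

Phase 2 (constant speed): v₀ = 4.50 m/s, a = 0 m/s².
Constant speed: t = d/v = 54/4.50 = 12.0 s

Phase 3 (accelerating): v₀ = 4.50 m/s, a = 0.6 m/s².
v = v₀ + at = 4.50 + (0.6)(2) = 5.70 m/s
Δx = v₀t + ½at² = 4.50·2 + 0.5·0.6·2² = 10.2 m
Total distance = 5.62 + 54.0 + 10.2 = 69.8 m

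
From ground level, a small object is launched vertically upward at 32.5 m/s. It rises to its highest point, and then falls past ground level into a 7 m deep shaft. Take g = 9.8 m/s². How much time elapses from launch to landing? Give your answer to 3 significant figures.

Phase 1 (rising): v₀ = 32.5 m/s, a = -9.8 m/s².
v = v₀ + at → t = (0 − 32.5) / -9.8 = 3.32 s
v² = v₀² + 2aΔx → Δx = (0² − 32.5²)/(2·-9.8) = 53.9 m

Phase 2 (falling): v₀ = 0 m/s, a = -9.8 m/s².
Falls 60.9 m from rest: t = √(2·60.9/9.8) = 3.53 s; v = g·t = 34.5 m/s.
Total time = 3.32 + 3.53 = 6.84 s

6.84 s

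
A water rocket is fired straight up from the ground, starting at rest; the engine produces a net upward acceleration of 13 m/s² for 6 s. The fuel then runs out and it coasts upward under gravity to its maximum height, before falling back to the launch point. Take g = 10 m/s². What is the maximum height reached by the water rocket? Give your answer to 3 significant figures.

538 m

Phase 1 (powered ascent): v₀ = 0 m/s, a = 13 m/s².
v = v₀ + at = 0 + (13)(6) = 78.0 m/s
Δx = v₀t + ½at² = 0·6 + 0.5·13·6² = 234 m

Phase 2 (coasting upward): v₀ = 78.0 m/s, a = -10 m/s².
v = v₀ + at → t = (0 − 78.0) / -10 = 7.80 s
v² = v₀² + 2aΔx → Δx = (0² − 78.0²)/(2·-10) = 304 m
Maximum height = 234 + 304 = 538 m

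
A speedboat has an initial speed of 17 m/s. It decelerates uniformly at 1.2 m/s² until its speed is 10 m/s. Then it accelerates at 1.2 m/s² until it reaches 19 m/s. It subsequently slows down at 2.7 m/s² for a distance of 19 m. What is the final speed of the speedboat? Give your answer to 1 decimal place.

16.1 m/s

Phase 1 (decelerating): v₀ = 17.0 m/s, a = -1.2 m/s².
v = v₀ + at → t = (10 − 17.0) / -1.2 = 5.83 s
v² = v₀² + 2aΔx → Δx = (10² − 17.0²)/(2·-1.2) = 78.8 m

Phase 2 (accelerating): v₀ = 10.0 m/s, a = 1.2 m/s².
v = v₀ + at → t = (19 − 10.0) / 1.2 = 7.50 s
v² = v₀² + 2aΔx → Δx = (19² − 10.0²)/(2·1.2) = 109 m

Phase 3 (decelerating): v₀ = 19.0 m/s, a = -2.7 m/s².
v² = v₀² + 2aΔx = 19.0² + 2·-2.7·19 = 258 → v = 16.1 m/s
t = (v − v₀)/a = (16.1 − 19.0)/-2.7 = 1.08 s
Final speed = 16.1 m/s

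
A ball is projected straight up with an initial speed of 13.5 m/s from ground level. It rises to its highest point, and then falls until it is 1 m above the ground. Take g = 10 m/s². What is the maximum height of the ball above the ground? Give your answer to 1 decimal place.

9.1 m

Phase 1 (rising): v₀ = 13.5 m/s, a = -10 m/s².
v = v₀ + at → t = (0 − 13.5) / -10 = 1.35 s
v² = v₀² + 2aΔx → Δx = (0² − 13.5²)/(2·-10) = 9.11 m
Maximum height = 9.11 m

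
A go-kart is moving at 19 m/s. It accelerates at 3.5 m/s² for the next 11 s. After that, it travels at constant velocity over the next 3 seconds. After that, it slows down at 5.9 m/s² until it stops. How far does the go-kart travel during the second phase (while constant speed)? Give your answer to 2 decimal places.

172.50 m

Phase 1 (accelerating): v₀ = 19.0 m/s, a = 3.5 m/s².
v = v₀ + at = 19.0 + (3.5)(11) = 57.5 m/s
Δx = v₀t + ½at² = 19.0·11 + 0.5·3.5·11² = 421 m

Phase 2 (constant speed): v₀ = 57.5 m/s, a = 0 m/s².
v = v₀ + at = 57.5 + (0)(3) = 57.5 m/s
Δx = v₀t + ½at² = 57.5·3 + 0.5·0·3² = 172 m
Distance in phase 2 = 172 m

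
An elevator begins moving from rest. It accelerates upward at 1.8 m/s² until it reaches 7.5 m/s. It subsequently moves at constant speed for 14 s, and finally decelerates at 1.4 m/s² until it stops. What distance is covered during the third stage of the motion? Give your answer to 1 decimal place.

20.1 m

Phase 1 (accelerating): v₀ = 0 m/s, a = 1.8 m/s².
v = v₀ + at → t = (7.5 − 0) / 1.8 = 4.17 s
v² = v₀² + 2aΔx → Δx = (7.5² − 0²)/(2·1.8) = 15.6 m

Phase 2 (constant speed): v₀ = 7.50 m/s, a = 0 m/s².
v = v₀ + at = 7.50 + (0)(14) = 7.50 m/s
Δx = v₀t + ½at² = 7.50·14 + 0.5·0·14² = 105 m

Phase 3 (decelerating): v₀ = 7.50 m/s, a = -1.4 m/s².
v = v₀ + at → t = (0 − 7.50) / -1.4 = 5.36 s
v² = v₀² + 2aΔx → Δx = (0² − 7.50²)/(2·-1.4) = 20.1 m
Distance in phase 3 = 20.1 m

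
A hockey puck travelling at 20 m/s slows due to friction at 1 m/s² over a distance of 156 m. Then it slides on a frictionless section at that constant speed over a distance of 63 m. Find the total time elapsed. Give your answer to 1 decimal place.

17.3 s

Phase 1 (decelerating): v₀ = 20.0 m/s, a = -1 m/s².
v² = v₀² + 2aΔx = 20.0² + 2·-1·156 = 88.0 → v = 9.38 m/s
t = (v − v₀)/a = (9.38 − 20.0)/-1 = 10.6 s

Phase 2 (constant speed): v₀ = 9.38 m/s, a = 0 m/s².
Constant speed: t = d/v = 63/9.38 = 6.72 s
Total time = 10.6 + 6.72 = 17.3 s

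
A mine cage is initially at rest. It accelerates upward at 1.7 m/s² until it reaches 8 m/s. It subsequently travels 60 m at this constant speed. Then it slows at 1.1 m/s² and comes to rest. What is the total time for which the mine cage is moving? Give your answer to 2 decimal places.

19.48 s

Phase 1 (accelerating): v₀ = 0 m/s, a = 1.7 m/s².
v = v₀ + at → t = (8 − 0) / 1.7 = 4.71 s
v² = v₀² + 2aΔx → Δx = (8² − 0²)/(2·1.7) = 18.8 m

Phase 2 (constant speed): v₀ = 8.00 m/s, a = 0 m/s².
Constant speed: t = d/v = 60/8.00 = 7.50 s

Phase 3 (decelerating): v₀ = 8.00 m/s, a = -1.1 m/s².
v = v₀ + at → t = (0 − 8.00) / -1.1 = 7.27 s
v² = v₀² + 2aΔx → Δx = (0² − 8.00²)/(2·-1.1) = 29.1 m
Total time = 4.71 + 7.50 + 7.27 = 19.5 s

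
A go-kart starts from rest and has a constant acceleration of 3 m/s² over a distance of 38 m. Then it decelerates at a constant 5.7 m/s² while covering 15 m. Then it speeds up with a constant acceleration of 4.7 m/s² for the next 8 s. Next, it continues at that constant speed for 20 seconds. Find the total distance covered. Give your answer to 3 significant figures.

Phase 1 (accelerating): v₀ = 0 m/s, a = 3 m/s².
v² = v₀² + 2aΔx = 0² + 2·3·38 = 228 → v = 15.1 m/s
t = (v − v₀)/a = (15.1 − 0)/3 = 5.03 s

Phase 2 (decelerating): v₀ = 15.1 m/s, a = -5.7 m/s².
v² = v₀² + 2aΔx = 15.1² + 2·-5.7·15 = 57.0 → v = 7.55 m/s
t = (v − v₀)/a = (7.55 − 15.1)/-5.7 = 1.32 s

Phase 3 (accelerating): v₀ = 7.55 m/s, a = 4.7 m/s².
v = v₀ + at = 7.55 + (4.7)(8) = 45.1 m/s
Δx = v₀t + ½at² = 7.55·8 + 0.5·4.7·8² = 211 m

Phase 4 (constant speed): v₀ = 45.1 m/s, a = 0 m/s².
v = v₀ + at = 45.1 + (0)(20) = 45.1 m/s
Δx = v₀t + ½at² = 45.1·20 + 0.5·0·20² = 903 m
Total distance = 38.0 + 15.0 + 211 + 903 = 1170 m

1170 m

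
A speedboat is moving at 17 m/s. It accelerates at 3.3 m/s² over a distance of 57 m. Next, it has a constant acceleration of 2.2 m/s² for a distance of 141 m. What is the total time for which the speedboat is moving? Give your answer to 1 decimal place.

7.2 s

Phase 1 (accelerating): v₀ = 17.0 m/s, a = 3.3 m/s².
v² = v₀² + 2aΔx = 17.0² + 2·3.3·57 = 665 → v = 25.8 m/s
t = (v − v₀)/a = (25.8 − 17.0)/3.3 = 2.66 s

Phase 2 (accelerating): v₀ = 25.8 m/s, a = 2.2 m/s².
v² = v₀² + 2aΔx = 25.8² + 2·2.2·141 = 1290 → v = 35.9 m/s
t = (v − v₀)/a = (35.9 − 25.8)/2.2 = 4.57 s
Total time = 2.66 + 4.57 = 7.24 s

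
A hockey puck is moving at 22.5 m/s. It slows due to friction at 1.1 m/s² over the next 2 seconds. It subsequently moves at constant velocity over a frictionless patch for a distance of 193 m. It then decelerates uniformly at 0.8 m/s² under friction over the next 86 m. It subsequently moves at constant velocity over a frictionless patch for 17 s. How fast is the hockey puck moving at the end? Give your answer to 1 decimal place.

Phase 1 (decelerating): v₀ = 22.5 m/s, a = -1.1 m/s².
v = v₀ + at = 22.5 + (-1.1)(2) = 20.3 m/s
Δx = v₀t + ½at² = 22.5·2 + 0.5·-1.1·2² = 42.8 m

Phase 2 (constant speed): v₀ = 20.3 m/s, a = 0 m/s².
Constant speed: t = d/v = 193/20.3 = 9.51 s

Phase 3 (decelerating): v₀ = 20.3 m/s, a = -0.8 m/s².
v² = v₀² + 2aΔx = 20.3² + 2·-0.8·86 = 274 → v = 16.6 m/s
t = (v − v₀)/a = (16.6 − 20.3)/-0.8 = 4.67 s

Phase 4 (constant speed): v₀ = 16.6 m/s, a = 0 m/s².
v = v₀ + at = 16.6 + (0)(17) = 16.6 m/s
Δx = v₀t + ½at² = 16.6·17 + 0.5·0·17² = 282 m
Final speed = 16.6 m/s

16.6 m/s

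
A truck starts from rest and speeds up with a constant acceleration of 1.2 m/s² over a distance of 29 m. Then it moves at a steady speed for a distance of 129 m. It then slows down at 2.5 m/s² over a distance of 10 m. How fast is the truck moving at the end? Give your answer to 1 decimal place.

4.4 m/s

Phase 1 (accelerating): v₀ = 0 m/s, a = 1.2 m/s².
v² = v₀² + 2aΔx = 0² + 2·1.2·29 = 69.6 → v = 8.34 m/s
t = (v − v₀)/a = (8.34 − 0)/1.2 = 6.95 s

Phase 2 (constant speed): v₀ = 8.34 m/s, a = 0 m/s².
Constant speed: t = d/v = 129/8.34 = 15.5 s

Phase 3 (decelerating): v₀ = 8.34 m/s, a = -2.5 m/s².
v² = v₀² + 2aΔx = 8.34² + 2·-2.5·10 = 19.6 → v = 4.43 m/s
t = (v − v₀)/a = (4.43 − 8.34)/-2.5 = 1.57 s
Final speed = 4.43 m/s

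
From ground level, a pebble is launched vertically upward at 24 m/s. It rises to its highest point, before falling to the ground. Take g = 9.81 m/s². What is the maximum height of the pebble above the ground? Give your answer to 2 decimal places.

Phase 1 (rising): v₀ = 24.0 m/s, a = -9.81 m/s².
v = v₀ + at → t = (0 − 24.0) / -9.81 = 2.45 s
v² = v₀² + 2aΔx → Δx = (0² − 24.0²)/(2·-9.81) = 29.4 m
Maximum height = 29.4 m

29.36 m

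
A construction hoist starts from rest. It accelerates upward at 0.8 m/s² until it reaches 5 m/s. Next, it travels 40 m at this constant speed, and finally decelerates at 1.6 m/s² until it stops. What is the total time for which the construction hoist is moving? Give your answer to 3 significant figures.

17.4 s

Phase 1 (accelerating): v₀ = 0 m/s, a = 0.8 m/s².
v = v₀ + at → t = (5 − 0) / 0.8 = 6.25 s
v² = v₀² + 2aΔx → Δx = (5² − 0²)/(2·0.8) = 15.6 m

Phase 2 (constant speed): v₀ = 5.00 m/s, a = 0 m/s².
Constant speed: t = d/v = 40/5.00 = 8.00 s

Phase 3 (decelerating): v₀ = 5.00 m/s, a = -1.6 m/s².
v = v₀ + at → t = (0 − 5.00) / -1.6 = 3.12 s
v² = v₀² + 2aΔx → Δx = (0² − 5.00²)/(2·-1.6) = 7.81 m
Total time = 6.25 + 8.00 + 3.12 = 17.4 s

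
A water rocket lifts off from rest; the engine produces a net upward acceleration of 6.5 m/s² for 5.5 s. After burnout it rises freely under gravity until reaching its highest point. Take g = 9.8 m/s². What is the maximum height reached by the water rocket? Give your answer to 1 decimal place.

Phase 1 (powered ascent): v₀ = 0 m/s, a = 6.5 m/s².
v = v₀ + at = 0 + (6.5)(5.5) = 35.8 m/s
Δx = v₀t + ½at² = 0·5.5 + 0.5·6.5·5.5² = 98.3 m

Phase 2 (coasting upward): v₀ = 35.8 m/s, a = -9.8 m/s².
v = v₀ + at → t = (0 − 35.8) / -9.8 = 3.65 s
v² = v₀² + 2aΔx → Δx = (0² − 35.8²)/(2·-9.8) = 65.2 m
Maximum height = 98.3 + 65.2 = 164 m

163.5 m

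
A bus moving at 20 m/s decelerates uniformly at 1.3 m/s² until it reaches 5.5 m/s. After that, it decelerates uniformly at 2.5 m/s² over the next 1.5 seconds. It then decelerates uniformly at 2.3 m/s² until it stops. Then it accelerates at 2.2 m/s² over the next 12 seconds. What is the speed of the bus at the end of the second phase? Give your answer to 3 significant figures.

Phase 1 (decelerating): v₀ = 20.0 m/s, a = -1.3 m/s².
v = v₀ + at → t = (5.5 − 20.0) / -1.3 = 11.2 s
v² = v₀² + 2aΔx → Δx = (5.5² − 20.0²)/(2·-1.3) = 142 m

Phase 2 (decelerating): v₀ = 5.50 m/s, a = -2.5 m/s².
v = v₀ + at = 5.50 + (-2.5)(1.5) = 1.75 m/s
Δx = v₀t + ½at² = 5.50·1.5 + 0.5·-2.5·1.5² = 5.44 m
Speed at end of phase 2 = 1.75 m/s

1.75 m/s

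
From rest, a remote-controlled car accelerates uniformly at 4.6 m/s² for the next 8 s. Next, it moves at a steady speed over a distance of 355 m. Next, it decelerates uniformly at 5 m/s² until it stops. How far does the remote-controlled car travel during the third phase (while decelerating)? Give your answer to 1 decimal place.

Phase 1 (accelerating): v₀ = 0 m/s, a = 4.6 m/s².
v = v₀ + at = 0 + (4.6)(8) = 36.8 m/s
Δx = v₀t + ½at² = 0·8 + 0.5·4.6·8² = 147 m

Phase 2 (constant speed): v₀ = 36.8 m/s, a = 0 m/s².
Constant speed: t = d/v = 355/36.8 = 9.65 s

Phase 3 (decelerating): v₀ = 36.8 m/s, a = -5 m/s².
v = v₀ + at → t = (0 − 36.8) / -5 = 7.36 s
v² = v₀² + 2aΔx → Δx = (0² − 36.8²)/(2·-5) = 135 m
Distance in phase 3 = 135 m

135.4 m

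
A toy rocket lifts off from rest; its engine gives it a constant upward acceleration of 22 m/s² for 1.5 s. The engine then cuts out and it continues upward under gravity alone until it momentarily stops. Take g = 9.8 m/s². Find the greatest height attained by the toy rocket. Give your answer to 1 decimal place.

Phase 1 (powered ascent): v₀ = 0 m/s, a = 22 m/s².
v = v₀ + at = 0 + (22)(1.5) = 33.0 m/s
Δx = v₀t + ½at² = 0·1.5 + 0.5·22·1.5² = 24.8 m

Phase 2 (coasting upward): v₀ = 33.0 m/s, a = -9.8 m/s².
v = v₀ + at → t = (0 − 33.0) / -9.8 = 3.37 s
v² = v₀² + 2aΔx → Δx = (0² − 33.0²)/(2·-9.8) = 55.6 m
Maximum height = 24.8 + 55.6 = 80.3 m

80.3 m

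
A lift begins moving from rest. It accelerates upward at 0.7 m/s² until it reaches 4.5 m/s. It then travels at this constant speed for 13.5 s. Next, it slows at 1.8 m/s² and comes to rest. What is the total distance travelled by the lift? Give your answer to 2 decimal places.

Phase 1 (accelerating): v₀ = 0 m/s, a = 0.7 m/s².
v = v₀ + at → t = (4.5 − 0) / 0.7 = 6.43 s
v² = v₀² + 2aΔx → Δx = (4.5² − 0²)/(2·0.7) = 14.5 m

Phase 2 (constant speed): v₀ = 4.50 m/s, a = 0 m/s².
v = v₀ + at = 4.50 + (0)(13.5) = 4.50 m/s
Δx = v₀t + ½at² = 4.50·13.5 + 0.5·0·13.5² = 60.8 m

Phase 3 (decelerating): v₀ = 4.50 m/s, a = -1.8 m/s².
v = v₀ + at → t = (0 − 4.50) / -1.8 = 2.50 s
v² = v₀² + 2aΔx → Δx = (0² − 4.50²)/(2·-1.8) = 5.62 m
Total distance = 14.5 + 60.8 + 5.62 = 80.8 m

80.84 m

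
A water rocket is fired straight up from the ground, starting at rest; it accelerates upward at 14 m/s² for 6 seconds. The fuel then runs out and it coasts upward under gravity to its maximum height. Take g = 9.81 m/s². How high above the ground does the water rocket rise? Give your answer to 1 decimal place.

611.6 m

Phase 1 (powered ascent): v₀ = 0 m/s, a = 14 m/s².
v = v₀ + at = 0 + (14)(6) = 84.0 m/s
Δx = v₀t + ½at² = 0·6 + 0.5·14·6² = 252 m

Phase 2 (coasting upward): v₀ = 84.0 m/s, a = -9.81 m/s².
v = v₀ + at → t = (0 − 84.0) / -9.81 = 8.56 s
v² = v₀² + 2aΔx → Δx = (0² − 84.0²)/(2·-9.81) = 360 m
Maximum height = 252 + 360 = 612 m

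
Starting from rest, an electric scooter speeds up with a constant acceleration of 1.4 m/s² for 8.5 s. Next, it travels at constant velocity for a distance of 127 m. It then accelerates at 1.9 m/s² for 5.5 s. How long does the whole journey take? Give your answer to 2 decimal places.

Phase 1 (accelerating): v₀ = 0 m/s, a = 1.4 m/s².
v = v₀ + at = 0 + (1.4)(8.5) = 11.9 m/s
Δx = v₀t + ½at² = 0·8.5 + 0.5·1.4·8.5² = 50.6 m

Phase 2 (constant speed): v₀ = 11.9 m/s, a = 0 m/s².
Constant speed: t = d/v = 127/11.9 = 10.7 s

Phase 3 (accelerating): v₀ = 11.9 m/s, a = 1.9 m/s².
v = v₀ + at = 11.9 + (1.9)(5.5) = 22.3 m/s
Δx = v₀t + ½at² = 11.9·5.5 + 0.5·1.9·5.5² = 94.2 m
Total time = 8.50 + 10.7 + 5.50 = 24.7 s

24.67 s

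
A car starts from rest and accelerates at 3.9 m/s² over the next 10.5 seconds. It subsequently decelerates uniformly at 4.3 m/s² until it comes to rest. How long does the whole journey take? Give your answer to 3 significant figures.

20.0 s

Phase 1 (accelerating): v₀ = 0 m/s, a = 3.9 m/s².
v = v₀ + at = 0 + (3.9)(10.5) = 40.9 m/s
Δx = v₀t + ½at² = 0·10.5 + 0.5·3.9·10.5² = 215 m

Phase 2 (decelerating): v₀ = 40.9 m/s, a = -4.3 m/s².
v = v₀ + at → t = (0 − 40.9) / -4.3 = 9.52 s
v² = v₀² + 2aΔx → Δx = (0² − 40.9²)/(2·-4.3) = 195 m
Total time = 10.5 + 9.52 = 20.0 s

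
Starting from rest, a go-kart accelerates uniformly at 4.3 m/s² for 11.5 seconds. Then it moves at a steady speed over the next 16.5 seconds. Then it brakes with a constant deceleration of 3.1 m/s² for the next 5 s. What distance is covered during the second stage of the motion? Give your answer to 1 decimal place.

815.9 m

Phase 1 (accelerating): v₀ = 0 m/s, a = 4.3 m/s².
v = v₀ + at = 0 + (4.3)(11.5) = 49.4 m/s
Δx = v₀t + ½at² = 0·11.5 + 0.5·4.3·11.5² = 284 m

Phase 2 (constant speed): v₀ = 49.4 m/s, a = 0 m/s².
v = v₀ + at = 49.4 + (0)(16.5) = 49.4 m/s
Δx = v₀t + ½at² = 49.4·16.5 + 0.5·0·16.5² = 816 m
Distance in phase 2 = 816 m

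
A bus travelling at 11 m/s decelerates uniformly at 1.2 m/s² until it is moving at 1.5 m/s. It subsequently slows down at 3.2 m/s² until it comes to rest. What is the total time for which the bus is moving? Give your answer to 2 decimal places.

8.39 s

Phase 1 (decelerating): v₀ = 11.0 m/s, a = -1.2 m/s².
v = v₀ + at → t = (1.5 − 11.0) / -1.2 = 7.92 s
v² = v₀² + 2aΔx → Δx = (1.5² − 11.0²)/(2·-1.2) = 49.5 m

Phase 2 (decelerating): v₀ = 1.50 m/s, a = -3.2 m/s².
v = v₀ + at → t = (0 − 1.50) / -3.2 = 0.469 s
v² = v₀² + 2aΔx → Δx = (0² − 1.50²)/(2·-3.2) = 0.352 m
Total time = 7.92 + 0.469 = 8.39 s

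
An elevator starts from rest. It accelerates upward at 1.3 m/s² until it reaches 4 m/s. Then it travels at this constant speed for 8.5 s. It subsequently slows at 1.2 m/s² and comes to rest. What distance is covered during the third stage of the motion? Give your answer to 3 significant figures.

Phase 1 (accelerating): v₀ = 0 m/s, a = 1.3 m/s².
v = v₀ + at → t = (4 − 0) / 1.3 = 3.08 s
v² = v₀² + 2aΔx → Δx = (4² − 0²)/(2·1.3) = 6.15 m

Phase 2 (constant speed): v₀ = 4.00 m/s, a = 0 m/s².
v = v₀ + at = 4.00 + (0)(8.5) = 4.00 m/s
Δx = v₀t + ½at² = 4.00·8.5 + 0.5·0·8.5² = 34.0 m

Phase 3 (decelerating): v₀ = 4.00 m/s, a = -1.2 m/s².
v = v₀ + at → t = (0 − 4.00) / -1.2 = 3.33 s
v² = v₀² + 2aΔx → Δx = (0² − 4.00²)/(2·-1.2) = 6.67 m
Distance in phase 3 = 6.67 m

6.67 m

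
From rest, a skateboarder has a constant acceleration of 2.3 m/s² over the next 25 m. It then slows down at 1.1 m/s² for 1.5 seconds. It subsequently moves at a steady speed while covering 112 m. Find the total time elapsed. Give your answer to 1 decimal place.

18.5 s

Phase 1 (accelerating): v₀ = 0 m/s, a = 2.3 m/s².
v² = v₀² + 2aΔx = 0² + 2·2.3·25 = 115 → v = 10.7 m/s
t = (v − v₀)/a = (10.7 − 0)/2.3 = 4.66 s

Phase 2 (decelerating): v₀ = 10.7 m/s, a = -1.1 m/s².
v = v₀ + at = 10.7 + (-1.1)(1.5) = 9.07 m/s
Δx = v₀t + ½at² = 10.7·1.5 + 0.5·-1.1·1.5² = 14.8 m

Phase 3 (constant speed): v₀ = 9.07 m/s, a = 0 m/s².
Constant speed: t = d/v = 112/9.07 = 12.3 s
Total time = 4.66 + 1.50 + 12.3 = 18.5 s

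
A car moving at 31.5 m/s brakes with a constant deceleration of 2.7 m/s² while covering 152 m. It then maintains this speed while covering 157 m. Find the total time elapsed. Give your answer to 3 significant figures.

Phase 1 (decelerating): v₀ = 31.5 m/s, a = -2.7 m/s².
v² = v₀² + 2aΔx = 31.5² + 2·-2.7·152 = 171 → v = 13.1 m/s
t = (v − v₀)/a = (13.1 − 31.5)/-2.7 = 6.82 s

Phase 2 (constant speed): v₀ = 13.1 m/s, a = 0 m/s².
Constant speed: t = d/v = 157/13.1 = 12.0 s
Total time = 6.82 + 12.0 = 18.8 s

18.8 s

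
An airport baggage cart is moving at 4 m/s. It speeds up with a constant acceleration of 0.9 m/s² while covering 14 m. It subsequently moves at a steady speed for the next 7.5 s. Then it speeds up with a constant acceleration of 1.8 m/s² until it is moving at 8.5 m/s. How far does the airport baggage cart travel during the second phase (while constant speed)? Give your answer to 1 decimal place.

48.1 m

Phase 1 (accelerating): v₀ = 4.00 m/s, a = 0.9 m/s².
v² = v₀² + 2aΔx = 4.00² + 2·0.9·14 = 41.2 → v = 6.42 m/s
t = (v − v₀)/a = (6.42 − 4.00)/0.9 = 2.69 s

Phase 2 (constant speed): v₀ = 6.42 m/s, a = 0 m/s².
v = v₀ + at = 6.42 + (0)(7.5) = 6.42 m/s
Δx = v₀t + ½at² = 6.42·7.5 + 0.5·0·7.5² = 48.1 m
Distance in phase 2 = 48.1 m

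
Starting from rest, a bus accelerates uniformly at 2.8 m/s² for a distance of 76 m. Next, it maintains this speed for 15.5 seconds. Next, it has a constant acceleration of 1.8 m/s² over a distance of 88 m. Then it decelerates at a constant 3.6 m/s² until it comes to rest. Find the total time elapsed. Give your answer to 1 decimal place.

34.1 s

Phase 1 (accelerating): v₀ = 0 m/s, a = 2.8 m/s².
v² = v₀² + 2aΔx = 0² + 2·2.8·76 = 426 → v = 20.6 m/s
t = (v − v₀)/a = (20.6 − 0)/2.8 = 7.37 s

Phase 2 (constant speed): v₀ = 20.6 m/s, a = 0 m/s².
v = v₀ + at = 20.6 + (0)(15.5) = 20.6 m/s
Δx = v₀t + ½at² = 20.6·15.5 + 0.5·0·15.5² = 320 m

Phase 3 (accelerating): v₀ = 20.6 m/s, a = 1.8 m/s².
v² = v₀² + 2aΔx = 20.6² + 2·1.8·88 = 742 → v = 27.2 m/s
t = (v − v₀)/a = (27.2 − 20.6)/1.8 = 3.68 s

Phase 4 (decelerating): v₀ = 27.2 m/s, a = -3.6 m/s².
v = v₀ + at → t = (0 − 27.2) / -3.6 = 7.57 s
v² = v₀² + 2aΔx → Δx = (0² − 27.2²)/(2·-3.6) = 103 m
Total time = 7.37 + 15.5 + 3.68 + 7.57 = 34.1 s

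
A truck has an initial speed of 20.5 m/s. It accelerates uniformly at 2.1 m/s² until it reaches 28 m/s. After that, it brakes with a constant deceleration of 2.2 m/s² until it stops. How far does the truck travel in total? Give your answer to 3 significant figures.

Phase 1 (accelerating): v₀ = 20.5 m/s, a = 2.1 m/s².
v = v₀ + at → t = (28 − 20.5) / 2.1 = 3.57 s
v² = v₀² + 2aΔx → Δx = (28² − 20.5²)/(2·2.1) = 86.6 m

Phase 2 (decelerating): v₀ = 28.0 m/s, a = -2.2 m/s².
v = v₀ + at → t = (0 − 28.0) / -2.2 = 12.7 s
v² = v₀² + 2aΔx → Δx = (0² − 28.0²)/(2·-2.2) = 178 m
Total distance = 86.6 + 178 = 265 m

265 m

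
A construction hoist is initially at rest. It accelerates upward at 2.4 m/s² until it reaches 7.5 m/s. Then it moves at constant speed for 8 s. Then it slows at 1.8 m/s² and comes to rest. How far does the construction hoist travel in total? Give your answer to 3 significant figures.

Phase 1 (accelerating): v₀ = 0 m/s, a = 2.4 m/s².
v = v₀ + at → t = (7.5 − 0) / 2.4 = 3.12 s
v² = v₀² + 2aΔx → Δx = (7.5² − 0²)/(2·2.4) = 11.7 m

Phase 2 (constant speed): v₀ = 7.50 m/s, a = 0 m/s².
v = v₀ + at = 7.50 + (0)(8) = 7.50 m/s
Δx = v₀t + ½at² = 7.50·8 + 0.5·0·8² = 60.0 m

Phase 3 (decelerating): v₀ = 7.50 m/s, a = -1.8 m/s².
v = v₀ + at → t = (0 − 7.50) / -1.8 = 4.17 s
v² = v₀² + 2aΔx → Δx = (0² − 7.50²)/(2·-1.8) = 15.6 m
Total distance = 11.7 + 60.0 + 15.6 = 87.3 m

87.3 m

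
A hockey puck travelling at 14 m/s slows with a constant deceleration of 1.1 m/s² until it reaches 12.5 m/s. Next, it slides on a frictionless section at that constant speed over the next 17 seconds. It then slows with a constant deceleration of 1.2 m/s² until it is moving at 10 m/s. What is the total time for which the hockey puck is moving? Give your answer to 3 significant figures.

20.4 s

Phase 1 (decelerating): v₀ = 14.0 m/s, a = -1.1 m/s².
v = v₀ + at → t = (12.5 − 14.0) / -1.1 = 1.36 s
v² = v₀² + 2aΔx → Δx = (12.5² − 14.0²)/(2·-1.1) = 18.1 m

Phase 2 (constant speed): v₀ = 12.5 m/s, a = 0 m/s².
v = v₀ + at = 12.5 + (0)(17) = 12.5 m/s
Δx = v₀t + ½at² = 12.5·17 + 0.5·0·17² = 212 m

Phase 3 (decelerating): v₀ = 12.5 m/s, a = -1.2 m/s².
v = v₀ + at → t = (10 − 12.5) / -1.2 = 2.08 s
v² = v₀² + 2aΔx → Δx = (10² − 12.5²)/(2·-1.2) = 23.4 m
Total time = 1.36 + 17.0 + 2.08 = 20.4 s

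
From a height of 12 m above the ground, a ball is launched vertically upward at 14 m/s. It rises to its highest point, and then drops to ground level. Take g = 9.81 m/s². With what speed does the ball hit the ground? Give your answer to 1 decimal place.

20.8 m/s

Phase 1 (rising): v₀ = 14.0 m/s, a = -9.81 m/s².
v = v₀ + at → t = (0 − 14.0) / -9.81 = 1.43 s
v² = v₀² + 2aΔx → Δx = (0² − 14.0²)/(2·-9.81) = 9.99 m

Phase 2 (falling): v₀ = 0 m/s, a = -9.81 m/s².
Falls 22.0 m from rest: t = √(2·22.0/9.81) = 2.12 s; v = g·t = 20.8 m/s.
Final speed = 20.8 m/s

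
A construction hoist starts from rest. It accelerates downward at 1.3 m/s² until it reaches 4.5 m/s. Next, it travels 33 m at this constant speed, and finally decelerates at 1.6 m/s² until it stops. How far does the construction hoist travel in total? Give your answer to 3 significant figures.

Phase 1 (accelerating): v₀ = 0 m/s, a = 1.3 m/s².
v = v₀ + at → t = (4.5 − 0) / 1.3 = 3.46 s
v² = v₀² + 2aΔx → Δx = (4.5² − 0²)/(2·1.3) = 7.79 m

Phase 2 (constant speed): v₀ = 4.50 m/s, a = 0 m/s².
Constant speed: t = d/v = 33/4.50 = 7.33 s

Phase 3 (decelerating): v₀ = 4.50 m/s, a = -1.6 m/s².
v = v₀ + at → t = (0 − 4.50) / -1.6 = 2.81 s
v² = v₀² + 2aΔx → Δx = (0² − 4.50²)/(2·-1.6) = 6.33 m
Total distance = 7.79 + 33.0 + 6.33 = 47.1 m

47.1 m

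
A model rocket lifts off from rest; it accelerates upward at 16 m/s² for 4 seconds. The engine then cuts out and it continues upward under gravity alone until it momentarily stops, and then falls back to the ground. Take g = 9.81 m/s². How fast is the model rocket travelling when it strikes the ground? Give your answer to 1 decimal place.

81.3 m/s

Phase 1 (powered ascent): v₀ = 0 m/s, a = 16 m/s².
v = v₀ + at = 0 + (16)(4) = 64.0 m/s
Δx = v₀t + ½at² = 0·4 + 0.5·16·4² = 128 m

Phase 2 (coasting upward): v₀ = 64.0 m/s, a = -9.81 m/s².
v = v₀ + at → t = (0 − 64.0) / -9.81 = 6.52 s
v² = v₀² + 2aΔx → Δx = (0² − 64.0²)/(2·-9.81) = 209 m

Phase 3 (free fall): v₀ = 0 m/s, a = -9.81 m/s².
Falls 337 m from rest: t = √(2·337/9.81) = 8.29 s; v = g·t = 81.3 m/s.
Impact speed = 81.3 m/s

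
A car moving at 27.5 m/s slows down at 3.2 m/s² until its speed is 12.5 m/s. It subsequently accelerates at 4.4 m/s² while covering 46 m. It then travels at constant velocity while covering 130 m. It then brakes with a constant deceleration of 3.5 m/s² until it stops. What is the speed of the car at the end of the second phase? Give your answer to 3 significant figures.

23.7 m/s

Phase 1 (decelerating): v₀ = 27.5 m/s, a = -3.2 m/s².
v = v₀ + at → t = (12.5 − 27.5) / -3.2 = 4.69 s
v² = v₀² + 2aΔx → Δx = (12.5² − 27.5²)/(2·-3.2) = 93.8 m

Phase 2 (accelerating): v₀ = 12.5 m/s, a = 4.4 m/s².
v² = v₀² + 2aΔx = 12.5² + 2·4.4·46 = 561 → v = 23.7 m/s
t = (v − v₀)/a = (23.7 − 12.5)/4.4 = 2.54 s
Speed at end of phase 2 = 23.7 m/s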